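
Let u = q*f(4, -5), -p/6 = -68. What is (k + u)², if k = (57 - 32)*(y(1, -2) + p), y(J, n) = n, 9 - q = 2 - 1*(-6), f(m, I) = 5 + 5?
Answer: 103225600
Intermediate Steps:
p = 408 (p = -6*(-68) = 408)
f(m, I) = 10
q = 1 (q = 9 - (2 - 1*(-6)) = 9 - (2 + 6) = 9 - 1*8 = 9 - 8 = 1)
k = 10150 (k = (57 - 32)*(-2 + 408) = 25*406 = 10150)
u = 10 (u = 1*10 = 10)
(k + u)² = (10150 + 10)² = 10160² = 103225600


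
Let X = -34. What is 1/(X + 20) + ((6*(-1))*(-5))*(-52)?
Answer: -21841/14 ≈ -1560.1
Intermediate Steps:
1/(X + 20) + ((6*(-1))*(-5))*(-52) = 1/(-34 + 20) + ((6*(-1))*(-5))*(-52) = 1/(-14) - 6*(-5)*(-52) = -1/14 + 30*(-52) = -1/14 - 1560 = -21841/14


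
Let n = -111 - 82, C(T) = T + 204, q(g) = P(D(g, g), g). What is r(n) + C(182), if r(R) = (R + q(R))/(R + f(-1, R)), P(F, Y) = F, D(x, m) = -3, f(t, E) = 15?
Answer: 34452/89 ≈ 387.10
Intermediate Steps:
q(g) = -3
C(T) = 204 + T
n = -193
r(R) = (-3 + R)/(15 + R) (r(R) = (R - 3)/(R + 15) = (-3 + R)/(15 + R))
r(n) + C(182) = (-3 - 193)/(15 - 193) + (204 + 182) = -196/(-178) + 386 = -1/178*(-196) + 386 = 98/89 + 386 = 34452/89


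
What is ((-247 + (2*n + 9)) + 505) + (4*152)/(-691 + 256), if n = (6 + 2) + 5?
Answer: 126847/435 ≈ 291.60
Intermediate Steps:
n = 13 (n = 8 + 5 = 13)
((-247 + (2*n + 9)) + 505) + (4*152)/(-691 + 256) = ((-247 + (2*13 + 9)) + 505) + (4*152)/(-691 + 256) = ((-247 + (26 + 9)) + 505) + 608/(-435) = ((-247 + 35) + 505) + 608*(-1/435) = (-212 + 505) - 608/435 = 293 - 608/435 = 126847/435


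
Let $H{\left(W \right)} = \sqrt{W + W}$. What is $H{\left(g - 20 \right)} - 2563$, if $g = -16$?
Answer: $-2563 + 6 i \sqrt{2} \approx -2563.0 + 8.4853 i$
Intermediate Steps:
$H{\left(W \right)} = \sqrt{2} \sqrt{W}$ ($H{\left(W \right)} = \sqrt{2 W} = \sqrt{2} \sqrt{W}$)
$H{\left(g - 20 \right)} - 2563 = \sqrt{2} \sqrt{-16 - 20} - 2563 = \sqrt{2} \sqrt{-36} - 2563 = \sqrt{2} \cdot 6 i - 2563 = 6 i \sqrt{2} - 2563 = -2563 + 6 i \sqrt{2}$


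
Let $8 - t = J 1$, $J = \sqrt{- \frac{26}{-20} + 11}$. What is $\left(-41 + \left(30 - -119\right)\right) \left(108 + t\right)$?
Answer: $12528 - \frac{54 \sqrt{1230}}{5} \approx 12149.0$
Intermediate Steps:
$J = \frac{\sqrt{1230}}{10}$ ($J = \sqrt{\left(-26\right) \left(- \frac{1}{20}\right) + 11} = \sqrt{\frac{13}{10} + 11} = \sqrt{\frac{123}{10}} = \frac{\sqrt{1230}}{10} \approx 3.5071$)
$t = 8 - \frac{\sqrt{1230}}{10}$ ($t = 8 - \frac{\sqrt{1230}}{10} \cdot 1 = 8 - \frac{\sqrt{1230}}{10} \approx 4.4929$)
$\left(-41 + \left(30 - -119\right)\right) \left(108 + t\right) = \left(-41 + \left(30 - -119\right)\right) \left(108 + \left(8 - \frac{\sqrt{1230}}{10}\right)\right) = \left(-41 + \left(30 + 119\right)\right) \left(116 - \frac{\sqrt{1230}}{10}\right) = \left(-41 + 149\right) \left(116 - \frac{\sqrt{1230}}{10}\right) = 108 \left(116 - \frac{\sqrt{1230}}{10}\right) = 12528 - \frac{54 \sqrt{1230}}{5}$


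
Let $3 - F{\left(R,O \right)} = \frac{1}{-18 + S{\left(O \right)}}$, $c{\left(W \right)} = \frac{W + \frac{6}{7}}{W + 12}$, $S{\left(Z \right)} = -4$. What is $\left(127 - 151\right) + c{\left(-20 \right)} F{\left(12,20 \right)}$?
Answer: $- \frac{10295}{616} \approx -16.713$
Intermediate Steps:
$c{\left(W \right)} = \frac{\frac{6}{7} + W}{12 + W}$ ($c{\left(W \right)} = \frac{W + 6 \cdot \frac{1}{7}}{12 + W} = \frac{W + \frac{6}{7}}{12 + W} = \frac{\frac{6}{7} + W}{12 + W}$)
$F{\left(R,O \right)} = \frac{67}{22}$ ($F{\left(R,O \right)} = 3 - \frac{1}{-18 - 4} = 3 - \frac{1}{-22} = 3 - - \frac{1}{22} = 3 + \frac{1}{22} = \frac{67}{22}$)
$\left(127 - 151\right) + c{\left(-20 \right)} F{\left(12,20 \right)} = \left(127 - 151\right) + \frac{\frac{6}{7} - 20}{12 - 20} \cdot \frac{67}{22} = -24 + \frac{1}{-8} \left(- \frac{134}{7}\right) \frac{67}{22} = -24 + \left(- \frac{1}{8}\right) \left(- \frac{134}{7}\right) \frac{67}{22} = -24 + \frac{67}{28} \cdot \frac{67}{22} = -24 + \frac{4489}{616} = - \frac{10295}{616}$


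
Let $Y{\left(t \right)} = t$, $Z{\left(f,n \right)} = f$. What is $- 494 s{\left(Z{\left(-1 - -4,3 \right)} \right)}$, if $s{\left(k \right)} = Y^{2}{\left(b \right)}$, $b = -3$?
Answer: $-4446$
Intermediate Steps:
$s{\left(k \right)} = 9$ ($s{\left(k \right)} = \left(-3\right)^{2} = 9$)
$- 494 s{\left(Z{\left(-1 - -4,3 \right)} \right)} = \left(-494\right) 9 = -4446$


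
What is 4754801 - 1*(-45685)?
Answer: 4800486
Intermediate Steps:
4754801 - 1*(-45685) = 4754801 + 45685 = 4800486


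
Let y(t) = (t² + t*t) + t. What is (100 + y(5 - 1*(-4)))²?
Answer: 73441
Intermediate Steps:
y(t) = t + 2*t² (y(t) = (t² + t²) + t = 2*t² + t = t + 2*t²)
(100 + y(5 - 1*(-4)))² = (100 + (5 - 1*(-4))*(1 + 2*(5 - 1*(-4))))² = (100 + (5 + 4)*(1 + 2*(5 + 4)))² = (100 + 9*(1 + 2*9))² = (100 + 9*(1 + 18))² = (100 + 9*19)² = (100 + 171)² = 271² = 73441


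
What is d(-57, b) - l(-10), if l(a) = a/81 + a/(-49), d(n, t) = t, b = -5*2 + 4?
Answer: -24134/3969 ≈ -6.0806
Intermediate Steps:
b = -6 (b = -10 + 4 = -6)
l(a) = -32*a/3969 (l(a) = a*(1/81) + a*(-1/49) = a/81 - a/49 = -32*a/3969)
d(-57, b) - l(-10) = -6 - (-32)*(-10)/3969 = -6 - 1*320/3969 = -6 - 320/3969 = -24134/3969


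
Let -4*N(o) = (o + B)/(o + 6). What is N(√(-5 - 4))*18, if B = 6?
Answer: -9/2 ≈ -4.5000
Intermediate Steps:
N(o) = -¼ (N(o) = -(o + 6)/(4*(o + 6)) = -(6 + o)/(4*(6 + o)) = -¼*1 = -¼)
N(√(-5 - 4))*18 = -¼*18 = -9/2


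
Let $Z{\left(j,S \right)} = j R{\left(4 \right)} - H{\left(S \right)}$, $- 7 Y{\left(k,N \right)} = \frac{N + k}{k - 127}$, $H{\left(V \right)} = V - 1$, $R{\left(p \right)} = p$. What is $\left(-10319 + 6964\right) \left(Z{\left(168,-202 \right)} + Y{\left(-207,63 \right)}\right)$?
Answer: $- \frac{3431504065}{1169} \approx -2.9354 \cdot 10^{6}$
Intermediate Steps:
$H{\left(V \right)} = -1 + V$ ($H{\left(V \right)} = V - 1 = -1 + V$)
$Y{\left(k,N \right)} = - \frac{N + k}{7 \left(-127 + k\right)}$ ($Y{\left(k,N \right)} = - \frac{\left(N + k\right) \frac{1}{k - 127}}{7} = - \frac{\left(N + k\right) \frac{1}{-127 + k}}{7} = - \frac{\frac{1}{-127 + k} \left(N + k\right)}{7} = - \frac{N + k}{7 \left(-127 + k\right)}$)
$Z{\left(j,S \right)} = 1 - S + 4 j$ ($Z{\left(j,S \right)} = j 4 - \left(-1 + S\right) = 4 j - \left(-1 + S\right) = 1 - S + 4 j$)
$\left(-10319 + 6964\right) \left(Z{\left(168,-202 \right)} + Y{\left(-207,63 \right)}\right) = \left(-10319 + 6964\right) \left(\left(1 - -202 + 4 \cdot 168\right) + \frac{\left(-1\right) 63 - -207}{7 \left(-127 - 207\right)}\right) = - 3355 \left(\left(1 + 202 + 672\right) + \frac{-63 + 207}{7 \left(-334\right)}\right) = - 3355 \left(875 + \frac{1}{7} \left(- \frac{1}{334}\right) 144\right) = - 3355 \left(875 - \frac{72}{1169}\right) = \left(-3355\right) \frac{1022803}{1169} = - \frac{3431504065}{1169}$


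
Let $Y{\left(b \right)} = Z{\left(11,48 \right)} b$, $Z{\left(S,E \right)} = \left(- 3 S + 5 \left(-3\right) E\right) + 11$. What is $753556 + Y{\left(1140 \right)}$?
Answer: $-92324$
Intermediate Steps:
$Z{\left(S,E \right)} = 11 - 15 E - 3 S$ ($Z{\left(S,E \right)} = \left(- 3 S - 15 E\right) + 11 = \left(- 15 E - 3 S\right) + 11 = 11 - 15 E - 3 S$)
$Y{\left(b \right)} = - 742 b$ ($Y{\left(b \right)} = \left(11 - 720 - 33\right) b = - 742 b$)
$753556 + Y{\left(1140 \right)} = 753556 - 845880 = -92324$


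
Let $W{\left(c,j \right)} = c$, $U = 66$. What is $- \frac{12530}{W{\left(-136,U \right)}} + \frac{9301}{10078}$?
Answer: $\frac{31885569}{342652} \approx 93.055$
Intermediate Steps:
$- \frac{12530}{W{\left(-136,U \right)}} + \frac{9301}{10078} = - \frac{12530}{-136} + \frac{9301}{10078} = \left(-12530\right) \left(- \frac{1}{136}\right) + 9301 \cdot \frac{1}{10078} = \frac{6265}{68} + \frac{9301}{10078} = \frac{31885569}{342652}$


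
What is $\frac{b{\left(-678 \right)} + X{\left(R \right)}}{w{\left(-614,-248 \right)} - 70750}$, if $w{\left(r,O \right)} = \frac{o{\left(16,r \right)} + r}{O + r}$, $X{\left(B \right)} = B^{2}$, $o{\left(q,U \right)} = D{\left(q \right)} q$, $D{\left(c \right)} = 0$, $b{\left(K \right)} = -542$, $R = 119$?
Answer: $- \frac{5869789}{30492943} \approx -0.1925$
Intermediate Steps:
$o{\left(q,U \right)} = 0$ ($o{\left(q,U \right)} = 0 q = 0$)
$w{\left(r,O \right)} = \frac{r}{O + r}$ ($w{\left(r,O \right)} = \frac{0 + r}{O + r} = \frac{r}{O + r}$)
$\frac{b{\left(-678 \right)} + X{\left(R \right)}}{w{\left(-614,-248 \right)} - 70750} = \frac{-542 + 119^{2}}{- \frac{614}{-248 - 614} - 70750} = \frac{-542 + 14161}{- \frac{614}{-862} - 70750} = \frac{13619}{\left(-614\right) \left(- \frac{1}{862}\right) - 70750} = \frac{13619}{\frac{307}{431} - 70750} = \frac{13619}{- \frac{30492943}{431}} = 13619 \left(- \frac{431}{30492943}\right) = - \frac{5869789}{30492943}$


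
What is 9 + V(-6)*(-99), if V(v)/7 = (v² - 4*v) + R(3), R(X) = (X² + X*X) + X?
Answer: -56124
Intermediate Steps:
R(X) = X + 2*X² (R(X) = (X² + X²) + X = 2*X² + X = X + 2*X²)
V(v) = 147 - 28*v + 7*v² (V(v) = 7*((v² - 4*v) + 3*(1 + 2*3)) = 7*((v² - 4*v) + 3*(1 + 6)) = 7*((v² - 4*v) + 3*7) = 7*((v² - 4*v) + 21) = 7*(21 + v² - 4*v) = 147 - 28*v + 7*v²)
9 + V(-6)*(-99) = 9 + (147 - 28*(-6) + 7*(-6)²)*(-99) = 9 + (147 + 168 + 7*36)*(-99) = 9 + (147 + 168 + 252)*(-99) = 9 + 567*(-99) = 9 - 56133 = -56124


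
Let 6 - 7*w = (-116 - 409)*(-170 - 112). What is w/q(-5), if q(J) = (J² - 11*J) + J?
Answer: -49348/175 ≈ -281.99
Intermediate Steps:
q(J) = J² - 10*J
w = -148044/7 (w = 6/7 - (-116 - 409)*(-170 - 112)/7 = 6/7 - (-75)*(-282) = 6/7 - ⅐*148050 = 6/7 - 21150 = -148044/7 ≈ -21149.)
w/q(-5) = -148044*(-1/(5*(-10 - 5)))/7 = -148044/(7*((-5*(-15)))) = -148044/7/75 = -148044/7*1/75 = -49348/175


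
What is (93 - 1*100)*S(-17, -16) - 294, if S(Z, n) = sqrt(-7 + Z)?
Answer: -294 - 14*I*sqrt(6) ≈ -294.0 - 34.293*I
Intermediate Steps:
(93 - 1*100)*S(-17, -16) - 294 = (93 - 1*100)*sqrt(-7 - 17) - 294 = (93 - 100)*sqrt(-24) - 294 = -14*I*sqrt(6) - 294 = -294 - 14*I*sqrt(6)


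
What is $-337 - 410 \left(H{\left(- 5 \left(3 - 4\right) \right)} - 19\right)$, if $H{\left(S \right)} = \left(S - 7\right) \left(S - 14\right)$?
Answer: $73$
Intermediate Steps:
$H{\left(S \right)} = \left(-14 + S\right) \left(-7 + S\right)$ ($H{\left(S \right)} = \left(-7 + S\right) \left(-14 + S\right) = \left(-14 + S\right) \left(-7 + S\right)$)
$-337 - 410 \left(H{\left(- 5 \left(3 - 4\right) \right)} - 19\right) = -337 - 410 \left(\left(98 + \left(- 5 \left(3 - 4\right)\right)^{2} - 21 \left(- 5 \left(3 - 4\right)\right)\right) - 19\right) = -337 - 410 \left(\left(98 + \left(\left(-5\right) \left(-1\right)\right)^{2} - 21 \left(\left(-5\right) \left(-1\right)\right)\right) - 19\right) = -337 - 410 \left(\left(98 + 5^{2} - 105\right) - 19\right) = -337 - 410 \left(\left(98 + 25 - 105\right) - 19\right) = -337 - 410 \left(18 - 19\right) = -337 - -410 = -337 + 410 = 73$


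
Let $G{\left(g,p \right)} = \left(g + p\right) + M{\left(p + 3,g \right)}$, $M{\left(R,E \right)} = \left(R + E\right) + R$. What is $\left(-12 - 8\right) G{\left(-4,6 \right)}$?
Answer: $-320$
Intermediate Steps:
$M{\left(R,E \right)} = E + 2 R$ ($M{\left(R,E \right)} = \left(E + R\right) + R = E + 2 R$)
$G{\left(g,p \right)} = 6 + 2 g + 3 p$ ($G{\left(g,p \right)} = \left(g + p\right) + \left(g + 2 \left(p + 3\right)\right) = \left(g + p\right) + \left(g + 2 \left(3 + p\right)\right) = \left(g + p\right) + \left(g + \left(6 + 2 p\right)\right) = \left(g + p\right) + \left(6 + g + 2 p\right) = 6 + 2 g + 3 p$)
$\left(-12 - 8\right) G{\left(-4,6 \right)} = \left(-12 - 8\right) \left(6 + 2 \left(-4\right) + 3 \cdot 6\right) = - 20 \left(6 - 8 + 18\right) = \left(-20\right) 16 = -320$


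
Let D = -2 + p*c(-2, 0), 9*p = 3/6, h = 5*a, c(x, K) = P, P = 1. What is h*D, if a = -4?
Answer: 350/9 ≈ 38.889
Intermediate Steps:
c(x, K) = 1
h = -20 (h = 5*(-4) = -20)
p = 1/18 (p = (3/6)/9 = (3*(⅙))/9 = (⅑)*(½) = 1/18 ≈ 0.055556)
D = -35/18 (D = -2 + (1/18)*1 = -2 + 1/18 = -35/18 ≈ -1.9444)
h*D = -20*(-35/18) = 350/9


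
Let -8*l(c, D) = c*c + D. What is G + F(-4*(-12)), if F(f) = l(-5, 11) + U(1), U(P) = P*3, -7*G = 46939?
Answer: -93899/14 ≈ -6707.1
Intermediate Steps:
G = -46939/7 (G = -⅐*46939 = -46939/7 ≈ -6705.6)
U(P) = 3*P
l(c, D) = -D/8 - c²/8 (l(c, D) = -(c*c + D)/8 = -(c² + D)/8 = -(D + c²)/8 = -D/8 - c²/8)
F(f) = -3/2 (F(f) = (-⅛*11 - ⅛*(-5)²) + 3*1 = (-11/8 - ⅛*25) + 3 = (-11/8 - 25/8) + 3 = -9/2 + 3 = -3/2)
G + F(-4*(-12)) = -46939/7 - 3/2 = -93899/14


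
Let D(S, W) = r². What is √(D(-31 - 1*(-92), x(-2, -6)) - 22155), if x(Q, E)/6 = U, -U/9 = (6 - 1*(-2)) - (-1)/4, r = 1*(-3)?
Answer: I*√22146 ≈ 148.82*I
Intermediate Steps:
r = -3
U = -297/4 (U = -9*((6 - 1*(-2)) - (-1)/4) = -9*((6 + 2) - (-1)/4) = -9*(8 - 1*(-¼)) = -9*(8 + ¼) = -9*33/4 = -297/4 ≈ -74.250)
x(Q, E) = -891/2 (x(Q, E) = 6*(-297/4) = -891/2)
D(S, W) = 9 (D(S, W) = (-3)² = 9)
√(D(-31 - 1*(-92), x(-2, -6)) - 22155) = √(9 - 22155) = √(-22146) = I*√22146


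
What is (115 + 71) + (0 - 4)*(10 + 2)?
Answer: 138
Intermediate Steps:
(115 + 71) + (0 - 4)*(10 + 2) = 186 - 4*12 = 186 - 48 = 138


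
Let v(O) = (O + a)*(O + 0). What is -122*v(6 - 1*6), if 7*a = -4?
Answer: 0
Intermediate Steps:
a = -4/7 (a = (1/7)*(-4) = -4/7 ≈ -0.57143)
v(O) = O*(-4/7 + O) (v(O) = (O - 4/7)*(O + 0) = (-4/7 + O)*O = O*(-4/7 + O))
-122*v(6 - 1*6) = -122*(6 - 1*6)*(-4 + 7*(6 - 1*6))/7 = -122*(6 - 6)*(-4 + 7*(6 - 6))/7 = -122*(1/7)*0*(-4 + 7*0) = -122*(1/7)*0*(-4 + 0) = -122*(1/7)*0*(-4) = -122*0 = -1*0 = 0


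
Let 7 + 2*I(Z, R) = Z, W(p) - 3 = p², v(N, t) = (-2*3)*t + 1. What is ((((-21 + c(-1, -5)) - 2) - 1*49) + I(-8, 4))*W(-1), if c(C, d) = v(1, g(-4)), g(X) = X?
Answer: -218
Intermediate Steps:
v(N, t) = 1 - 6*t (v(N, t) = -6*t + 1 = 1 - 6*t)
c(C, d) = 25 (c(C, d) = 1 - 6*(-4) = 1 + 24 = 25)
W(p) = 3 + p²
I(Z, R) = -7/2 + Z/2
((((-21 + c(-1, -5)) - 2) - 1*49) + I(-8, 4))*W(-1) = ((((-21 + 25) - 2) - 1*49) + (-7/2 + (½)*(-8)))*(3 + (-1)²) = (((4 - 2) - 49) + (-7/2 - 4))*(3 + 1) = ((2 - 49) - 15/2)*4 = (-47 - 15/2)*4 = -109/2*4 = -218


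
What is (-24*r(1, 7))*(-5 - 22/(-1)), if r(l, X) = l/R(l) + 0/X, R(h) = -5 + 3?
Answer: 204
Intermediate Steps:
R(h) = -2
r(l, X) = -l/2 (r(l, X) = l/(-2) + 0/X = l*(-½) + 0 = -l/2 + 0 = -l/2)
(-24*r(1, 7))*(-5 - 22/(-1)) = (-(-12))*(-5 - 22/(-1)) = (-24*(-½))*(-5 - 22*(-1)) = 12*(-5 - 1*(-22)) = 12*(-5 + 22) = 12*17 = 204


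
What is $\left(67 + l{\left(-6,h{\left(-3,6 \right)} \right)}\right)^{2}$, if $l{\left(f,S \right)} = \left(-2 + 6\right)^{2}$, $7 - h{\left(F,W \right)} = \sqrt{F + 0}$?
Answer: $6889$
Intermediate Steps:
$h{\left(F,W \right)} = 7 - \sqrt{F}$ ($h{\left(F,W \right)} = 7 - \sqrt{F + 0} = 7 - \sqrt{F}$)
$l{\left(f,S \right)} = 16$ ($l{\left(f,S \right)} = 4^{2} = 16$)
$\left(67 + l{\left(-6,h{\left(-3,6 \right)} \right)}\right)^{2} = \left(67 + 16\right)^{2} = 83^{2} = 6889$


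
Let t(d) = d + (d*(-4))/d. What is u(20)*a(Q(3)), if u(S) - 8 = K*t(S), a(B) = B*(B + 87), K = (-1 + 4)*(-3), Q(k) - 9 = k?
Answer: -161568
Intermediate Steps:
Q(k) = 9 + k
t(d) = -4 + d (t(d) = d + (-4*d)/d = d - 4 = -4 + d)
K = -9 (K = 3*(-3) = -9)
a(B) = B*(87 + B)
u(S) = 44 - 9*S (u(S) = 8 - 9*(-4 + S) = 8 + (36 - 9*S) = 44 - 9*S)
u(20)*a(Q(3)) = (44 - 9*20)*((9 + 3)*(87 + (9 + 3))) = (44 - 180)*(12*(87 + 12)) = -1632*99 = -136*1188 = -161568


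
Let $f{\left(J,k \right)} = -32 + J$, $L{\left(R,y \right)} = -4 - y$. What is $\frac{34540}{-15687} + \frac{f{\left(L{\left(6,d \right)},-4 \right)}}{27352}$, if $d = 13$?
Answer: $- \frac{945506743}{429070824} \approx -2.2036$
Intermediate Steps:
$\frac{34540}{-15687} + \frac{f{\left(L{\left(6,d \right)},-4 \right)}}{27352} = \frac{34540}{-15687} + \frac{-32 - 17}{27352} = 34540 \left(- \frac{1}{15687}\right) + \left(-32 - 17\right) \frac{1}{27352} = - \frac{34540}{15687} + \left(-32 - 17\right) \frac{1}{27352} = - \frac{34540}{15687} - \frac{49}{27352} = - \frac{945506743}{429070824}$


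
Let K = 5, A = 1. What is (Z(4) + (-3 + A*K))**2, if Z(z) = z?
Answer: 36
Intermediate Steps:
(Z(4) + (-3 + A*K))**2 = (4 + (-3 + 1*5))**2 = (4 + (-3 + 5))**2 = (4 + 2)**2 = 6**2 = 36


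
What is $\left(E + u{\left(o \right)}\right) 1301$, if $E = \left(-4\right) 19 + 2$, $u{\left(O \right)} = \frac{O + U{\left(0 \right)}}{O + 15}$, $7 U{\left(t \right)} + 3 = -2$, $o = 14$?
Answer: $- \frac{19422629}{203} \approx -95678.0$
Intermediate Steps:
$U{\left(t \right)} = - \frac{5}{7}$ ($U{\left(t \right)} = - \frac{3}{7} + \frac{1}{7} \left(-2\right) = - \frac{3}{7} - \frac{2}{7} = - \frac{5}{7}$)
$u{\left(O \right)} = \frac{- \frac{5}{7} + O}{15 + O}$ ($u{\left(O \right)} = \frac{O - \frac{5}{7}}{O + 15} = \frac{- \frac{5}{7} + O}{15 + O}$)
$E = -74$ ($E = -76 + 2 = -74$)
$\left(E + u{\left(o \right)}\right) 1301 = \left(-74 + \frac{- \frac{5}{7} + 14}{15 + 14}\right) 1301 = \left(-74 + \frac{1}{29} \cdot \frac{93}{7}\right) 1301 = \left(-74 + \frac{93}{203}\right) 1301 = \left(- \frac{14929}{203}\right) 1301 = - \frac{19422629}{203}$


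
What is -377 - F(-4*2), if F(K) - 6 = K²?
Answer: -447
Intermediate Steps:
F(K) = 6 + K²
-377 - F(-4*2) = -377 - (6 + (-4*2)²) = -377 - (6 + (-8)²) = -377 - (6 + 64) = -377 - 1*70 = -377 - 70 = -447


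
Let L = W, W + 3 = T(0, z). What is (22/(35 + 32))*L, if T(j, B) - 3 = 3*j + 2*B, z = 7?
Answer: 308/67 ≈ 4.5970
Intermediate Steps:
T(j, B) = 3 + 2*B + 3*j (T(j, B) = 3 + (3*j + 2*B) = 3 + (2*B + 3*j) = 3 + 2*B + 3*j)
W = 14 (W = -3 + (3 + 2*7 + 3*0) = -3 + (3 + 14 + 0) = -3 + 17 = 14)
L = 14
(22/(35 + 32))*L = (22/(35 + 32))*14 = (22/67)*14 = 308/67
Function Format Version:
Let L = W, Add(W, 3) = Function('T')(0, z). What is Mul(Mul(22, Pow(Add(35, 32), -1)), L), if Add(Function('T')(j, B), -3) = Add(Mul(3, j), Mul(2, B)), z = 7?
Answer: Rational(308, 67) ≈ 4.5970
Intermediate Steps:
Function('T')(j, B) = Add(3, Mul(2, B), Mul(3, j)) (Function('T')(j, B) = Add(3, Add(Mul(3, j), Mul(2, B))) = Add(3, Add(Mul(2, B), Mul(3, j))) = Add(3, Mul(2, B), Mul(3, j)))
W = 14 (W = Add(-3, Add(3, Mul(2, 7), Mul(3, 0))) = Add(-3, Add(3, 14, 0)) = Add(-3, 17) = 14)
L = 14
Mul(Mul(22, Pow(Add(35, 32), -1)), L) = Mul(Mul(22, Pow(Add(35, 32), -1)), 14) = Mul(Mul(22, Pow(67, -1)), 14) = Mul(Mul(22, Rational(1, 67)), 14) = Mul(Rational(22, 67), 14) = Rational(308, 67)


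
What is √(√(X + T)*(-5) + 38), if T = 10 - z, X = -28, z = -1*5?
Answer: √(38 - 5*I*√13) ≈ 6.3269 - 1.4247*I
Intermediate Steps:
z = -5
T = 15 (T = 10 - 1*(-5) = 10 + 5 = 15)
√(√(X + T)*(-5) + 38) = √(√(-28 + 15)*(-5) + 38) = √(√(-13)*(-5) + 38) = √((I*√13)*(-5) + 38) = √(-5*I*√13 + 38) = √(38 - 5*I*√13)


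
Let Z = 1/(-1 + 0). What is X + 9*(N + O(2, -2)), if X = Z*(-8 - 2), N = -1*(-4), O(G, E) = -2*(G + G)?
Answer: -26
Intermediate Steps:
O(G, E) = -4*G
N = 4
Z = -1 (Z = 1/(-1) = -1)
X = 10 (X = -(-8 - 2) = -1*(-10) = 10)
X + 9*(N + O(2, -2)) = 10 + 9*(4 - 4*2) = 10 + 9*(4 - 8) = 10 + 9*(-4) = 10 - 36 = -26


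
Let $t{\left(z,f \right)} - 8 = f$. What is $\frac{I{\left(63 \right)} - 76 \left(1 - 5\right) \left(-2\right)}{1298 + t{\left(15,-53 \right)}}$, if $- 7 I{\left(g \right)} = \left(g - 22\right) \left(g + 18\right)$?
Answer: $- \frac{7577}{8771} \approx -0.86387$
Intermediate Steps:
$t{\left(z,f \right)} = 8 + f$
$I{\left(g \right)} = - \frac{\left(-22 + g\right) \left(18 + g\right)}{7}$ ($I{\left(g \right)} = - \frac{\left(g - 22\right) \left(g + 18\right)}{7} = - \frac{\left(-22 + g\right) \left(18 + g\right)}{7}$)
$\frac{I{\left(63 \right)} - 76 \left(1 - 5\right) \left(-2\right)}{1298 + t{\left(15,-53 \right)}} = \frac{\left(\frac{396}{7} - \frac{63^{2}}{7} + \frac{4}{7} \cdot 63\right) - 76 \left(1 - 5\right) \left(-2\right)}{1298 + \left(8 - 53\right)} = \frac{\left(\frac{396}{7} - 567 + 36\right) - 76 \left(\left(-4\right) \left(-2\right)\right)}{1298 - 45} = \frac{\left(\frac{396}{7} - 567 + 36\right) - 608}{1253} = \left(- \frac{3321}{7} - 608\right) \frac{1}{1253} = \left(- \frac{7577}{7}\right) \frac{1}{1253} = - \frac{7577}{8771}$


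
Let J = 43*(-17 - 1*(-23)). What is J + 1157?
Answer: 1415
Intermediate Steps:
J = 258 (J = 43*(-17 + 23) = 43*6 = 258)
J + 1157 = 258 + 1157 = 1415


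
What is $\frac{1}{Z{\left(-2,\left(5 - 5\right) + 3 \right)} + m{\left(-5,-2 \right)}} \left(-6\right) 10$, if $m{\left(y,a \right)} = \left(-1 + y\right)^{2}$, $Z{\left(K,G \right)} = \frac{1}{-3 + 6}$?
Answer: $- \frac{180}{109} \approx -1.6514$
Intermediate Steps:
$Z{\left(K,G \right)} = \frac{1}{3}$
$\frac{1}{Z{\left(-2,\left(5 - 5\right) + 3 \right)} + m{\left(-5,-2 \right)}} \left(-6\right) 10 = \frac{1}{\frac{1}{3} + \left(-1 - 5\right)^{2}} \left(-6\right) 10 = \frac{1}{\frac{1}{3} + \left(-6\right)^{2}} \left(-6\right) 10 = \frac{1}{\frac{1}{3} + 36} \left(-6\right) 10 = \frac{1}{\frac{109}{3}} \left(-6\right) 10 = \frac{3}{109} \left(-6\right) 10 = \left(- \frac{18}{109}\right) 10 = - \frac{180}{109}$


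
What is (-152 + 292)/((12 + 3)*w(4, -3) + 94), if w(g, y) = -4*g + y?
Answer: -140/191 ≈ -0.73298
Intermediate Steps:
w(g, y) = y - 4*g
(-152 + 292)/((12 + 3)*w(4, -3) + 94) = (-152 + 292)/((12 + 3)*(-3 - 4*4) + 94) = 140/(15*(-3 - 16) + 94) = 140/(15*(-19) + 94) = 140/(-285 + 94) = 140/(-191) = 140*(-1/191) = -140/191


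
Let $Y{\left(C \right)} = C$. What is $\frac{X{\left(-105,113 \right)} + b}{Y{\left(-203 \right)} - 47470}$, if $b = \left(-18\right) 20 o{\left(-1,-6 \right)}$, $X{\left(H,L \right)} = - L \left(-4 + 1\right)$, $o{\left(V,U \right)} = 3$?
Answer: $\frac{247}{15891} \approx 0.015543$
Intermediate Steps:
$X{\left(H,L \right)} = 3 L$ ($X{\left(H,L \right)} = - L \left(-3\right) = - \left(-3\right) L = 3 L$)
$b = -1080$ ($b = \left(-18\right) 20 \cdot 3 = \left(-360\right) 3 = -1080$)
$\frac{X{\left(-105,113 \right)} + b}{Y{\left(-203 \right)} - 47470} = \frac{3 \cdot 113 - 1080}{-203 - 47470} = \frac{339 - 1080}{-47673} = \left(-741\right) \left(- \frac{1}{47673}\right) = \frac{247}{15891}$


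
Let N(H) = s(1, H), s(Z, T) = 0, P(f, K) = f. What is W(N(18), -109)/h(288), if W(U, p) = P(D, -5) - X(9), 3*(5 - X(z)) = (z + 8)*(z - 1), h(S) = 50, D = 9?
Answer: 74/75 ≈ 0.98667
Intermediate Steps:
X(z) = 5 - (-1 + z)*(8 + z)/3 (X(z) = 5 - (z + 8)*(z - 1)/3 = 5 - (8 + z)*(-1 + z)/3 = 5 - (-1 + z)*(8 + z)/3)
N(H) = 0
W(U, p) = 148/3 (W(U, p) = 9 - (23/3 - 7/3*9 - ⅓*9²) = 9 - (23/3 - 21 - ⅓*81) = 9 - (23/3 - 21 - 27) = 9 - 1*(-121/3) = 9 + 121/3 = 148/3)
W(N(18), -109)/h(288) = (148/3)/50 = (148/3)*(1/50) = 74/75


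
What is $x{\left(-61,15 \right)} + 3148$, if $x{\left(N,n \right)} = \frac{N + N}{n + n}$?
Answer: $\frac{47159}{15} \approx 3143.9$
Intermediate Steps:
$x{\left(N,n \right)} = \frac{N}{n}$ ($x{\left(N,n \right)} = \frac{2 N}{2 n} = 2 N \frac{1}{2 n} = \frac{N}{n}$)
$x{\left(-61,15 \right)} + 3148 = - \frac{61}{15} + 3148 = \frac{47159}{15}$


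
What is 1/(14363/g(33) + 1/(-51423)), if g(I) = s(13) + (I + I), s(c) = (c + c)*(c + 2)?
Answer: 7816296/246196031 ≈ 0.031748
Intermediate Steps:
s(c) = 2*c*(2 + c) (s(c) = (2*c)*(2 + c) = 2*c*(2 + c))
g(I) = 390 + 2*I (g(I) = 2*13*(2 + 13) + (I + I) = 2*13*15 + 2*I = 390 + 2*I)
1/(14363/g(33) + 1/(-51423)) = 1/(14363/(390 + 2*33) + 1/(-51423)) = 1/(14363/(390 + 66) - 1/51423) = 1/(14363/456 - 1/51423) = 1/(246196031/7816296) = 7816296/246196031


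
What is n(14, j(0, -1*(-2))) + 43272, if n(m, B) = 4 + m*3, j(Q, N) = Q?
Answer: 43318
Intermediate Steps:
n(m, B) = 4 + 3*m
n(14, j(0, -1*(-2))) + 43272 = (4 + 3*14) + 43272 = (4 + 42) + 43272 = 46 + 43272 = 43318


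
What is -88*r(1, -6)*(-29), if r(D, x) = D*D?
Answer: 2552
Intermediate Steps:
r(D, x) = D**2
-88*r(1, -6)*(-29) = -88*1**2*(-29) = -88*1*(-29) = -88*(-29) = 2552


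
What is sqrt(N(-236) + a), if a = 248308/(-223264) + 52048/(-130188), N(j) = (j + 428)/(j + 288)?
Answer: sqrt(304012315041313169382)/11808181788 ≈ 1.4766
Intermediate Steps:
N(j) = (428 + j)/(288 + j)
a = -2746697911/1816643352 (a = 248308*(-1/223264) + 52048*(-1/130188) = -62077/55816 - 13012/32547 = -2746697911/1816643352 ≈ -1.5120)
sqrt(N(-236) + a) = sqrt((428 - 236)/(288 - 236) - 2746697911/1816643352) = sqrt(192/52 - 2746697911/1816643352) = sqrt((1/52)*192 - 2746697911/1816643352) = sqrt(48/13 - 2746697911/1816643352) = sqrt(51491808053/23616363576) = sqrt(304012315041313169382)/11808181788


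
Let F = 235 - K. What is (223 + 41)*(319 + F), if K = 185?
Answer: 97416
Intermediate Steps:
F = 50 (F = 235 - 1*185 = 235 - 185 = 50)
(223 + 41)*(319 + F) = (223 + 41)*(319 + 50) = 264*369 = 97416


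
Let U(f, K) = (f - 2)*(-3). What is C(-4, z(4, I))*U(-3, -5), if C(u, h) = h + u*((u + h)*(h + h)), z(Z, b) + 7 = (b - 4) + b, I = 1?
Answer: -14175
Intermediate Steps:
z(Z, b) = -11 + 2*b (z(Z, b) = -7 + ((b - 4) + b) = -7 + ((-4 + b) + b) = -7 + (-4 + 2*b) = -11 + 2*b)
U(f, K) = 6 - 3*f (U(f, K) = (-2 + f)*(-3) = 6 - 3*f)
C(u, h) = h + 2*h*u*(h + u) (C(u, h) = h + u*((h + u)*(2*h)) = h + u*(2*h*(h + u)) = h + 2*h*u*(h + u))
C(-4, z(4, I))*U(-3, -5) = ((-11 + 2*1)*(1 + 2*(-4)² + 2*(-11 + 2*1)*(-4)))*(6 - 3*(-3)) = ((-11 + 2)*(1 + 2*16 + 2*(-11 + 2)*(-4)))*(6 + 9) = -9*(1 + 32 + 2*(-9)*(-4))*15 = -9*(1 + 32 + 72)*15 = -9*105*15 = -945*15 = -14175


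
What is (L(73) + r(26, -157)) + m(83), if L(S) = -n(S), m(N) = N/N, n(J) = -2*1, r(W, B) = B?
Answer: -154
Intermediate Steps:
n(J) = -2
m(N) = 1
L(S) = 2 (L(S) = -1*(-2) = 2)
(L(73) + r(26, -157)) + m(83) = (2 - 157) + 1 = -155 + 1 = -154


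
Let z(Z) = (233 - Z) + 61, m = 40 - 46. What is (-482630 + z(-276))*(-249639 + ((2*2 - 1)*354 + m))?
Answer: 119831920980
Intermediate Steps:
m = -6
z(Z) = 294 - Z
(-482630 + z(-276))*(-249639 + ((2*2 - 1)*354 + m)) = (-482630 + (294 - 1*(-276)))*(-249639 + ((2*2 - 1)*354 - 6)) = (-482630 + (294 + 276))*(-249639 + ((4 - 1)*354 - 6)) = (-482630 + 570)*(-249639 + (3*354 - 6)) = -482060*(-249639 + (1062 - 6)) = -482060*(-249639 + 1056) = -482060*(-248583) = 119831920980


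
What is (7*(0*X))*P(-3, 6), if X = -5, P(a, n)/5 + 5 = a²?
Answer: 0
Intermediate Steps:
P(a, n) = -25 + 5*a²
(7*(0*X))*P(-3, 6) = (7*(0*(-5)))*(-25 + 5*(-3)²) = (7*0)*(-25 + 5*9) = 0*(-25 + 45) = 0*20 = 0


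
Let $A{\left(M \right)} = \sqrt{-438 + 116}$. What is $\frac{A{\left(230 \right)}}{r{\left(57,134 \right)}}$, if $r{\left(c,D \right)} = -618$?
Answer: $- \frac{i \sqrt{322}}{618} \approx - 0.029036 i$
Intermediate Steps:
$A{\left(M \right)} = i \sqrt{322}$ ($A{\left(M \right)} = \sqrt{-322} = i \sqrt{322}$)
$\frac{A{\left(230 \right)}}{r{\left(57,134 \right)}} = \frac{i \sqrt{322}}{-618} = i \sqrt{322} \left(- \frac{1}{618}\right) = - \frac{i \sqrt{322}}{618}$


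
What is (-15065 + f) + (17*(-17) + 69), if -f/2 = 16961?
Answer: -49207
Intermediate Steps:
f = -33922 (f = -2*16961 = -33922)
(-15065 + f) + (17*(-17) + 69) = (-15065 - 33922) + (17*(-17) + 69) = -48987 + (-289 + 69) = -48987 - 220 = -49207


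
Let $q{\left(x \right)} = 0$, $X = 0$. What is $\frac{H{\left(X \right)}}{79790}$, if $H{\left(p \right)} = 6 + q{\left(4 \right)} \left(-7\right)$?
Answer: $\frac{3}{39895} \approx 7.5197 \cdot 10^{-5}$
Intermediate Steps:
$H{\left(p \right)} = 6$ ($H{\left(p \right)} = 6 + 0 \left(-7\right) = 6 + 0 = 6$)
$\frac{H{\left(X \right)}}{79790} = \frac{6}{79790} = 6 \cdot \frac{1}{79790} = \frac{3}{39895}$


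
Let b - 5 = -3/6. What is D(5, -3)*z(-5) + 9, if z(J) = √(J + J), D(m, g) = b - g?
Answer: 9 + 15*I*√10/2 ≈ 9.0 + 23.717*I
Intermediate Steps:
b = 9/2 (b = 5 - 3/6 = 5 - 3*⅙ = 5 - ½ = 9/2 ≈ 4.5000)
D(m, g) = 9/2 - g
z(J) = √2*√J (z(J) = √(2*J) = √2*√J)
D(5, -3)*z(-5) + 9 = (9/2 - 1*(-3))*(√2*√(-5)) + 9 = (9/2 + 3)*(√2*(I*√5)) + 9 = 15*(I*√10)/2 + 9 = 15*I*√10/2 + 9 = 9 + 15*I*√10/2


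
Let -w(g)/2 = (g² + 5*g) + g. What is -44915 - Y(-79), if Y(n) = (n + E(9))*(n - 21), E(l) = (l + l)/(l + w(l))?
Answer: -1531835/29 ≈ -52822.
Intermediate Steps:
w(g) = -12*g - 2*g² (w(g) = -2*((g² + 5*g) + g) = -2*(g² + 6*g) = -12*g - 2*g²)
E(l) = 2*l/(l - 2*l*(6 + l)) (E(l) = (l + l)/(l - 2*l*(6 + l)) = (2*l)/(l - 2*l*(6 + l)) = 2*l/(l - 2*l*(6 + l)))
Y(n) = (-21 + n)*(-2/29 + n) (Y(n) = (n - 2/(11 + 2*9))*(n - 21) = (n - 2/(11 + 18))*(-21 + n) = (n - 2/29)*(-21 + n) = (-2/29 + n)*(-21 + n) = (-21 + n)*(-2/29 + n))
-44915 - Y(-79) = -44915 - (42/29 + (-79)² - 611/29*(-79)) = -44915 - (42/29 + 6241 + 48269/29) = -44915 - 1*229300/29 = -44915 - 229300/29 = -1531835/29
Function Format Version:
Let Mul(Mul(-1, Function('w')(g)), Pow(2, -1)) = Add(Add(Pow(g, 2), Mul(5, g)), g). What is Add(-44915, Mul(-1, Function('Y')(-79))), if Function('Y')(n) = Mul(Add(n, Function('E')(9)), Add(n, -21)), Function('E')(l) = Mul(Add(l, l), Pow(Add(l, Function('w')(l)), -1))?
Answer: Rational(-1531835, 29) ≈ -52822.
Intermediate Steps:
Function('w')(g) = Add(Mul(-12, g), Mul(-2, Pow(g, 2))) (Function('w')(g) = Mul(-2, Add(Add(Pow(g, 2), Mul(5, g)), g)) = Mul(-2, Add(Pow(g, 2), Mul(6, g))) = Add(Mul(-12, g), Mul(-2, Pow(g, 2))))
Function('E')(l) = Mul(2, l, Pow(Add(l, Mul(-2, l, Add(6, l))), -1)) (Function('E')(l) = Mul(Add(l, l), Pow(Add(l, Mul(-2, l, Add(6, l))), -1)) = Mul(Mul(2, l), Pow(Add(l, Mul(-2, l, Add(6, l))), -1)) = Mul(2, l, Pow(Add(l, Mul(-2, l, Add(6, l))), -1)))
Function('Y')(n) = Mul(Add(-21, n), Add(Rational(-2, 29), n)) (Function('Y')(n) = Mul(Add(n, Mul(-2, Pow(Add(11, Mul(2, 9)), -1))), Add(n, -21)) = Mul(Add(n, Mul(-2, Pow(Add(11, 18), -1))), Add(-21, n)) = Mul(Add(n, Mul(-2, Pow(29, -1))), Add(-21, n)) = Mul(Add(n, Mul(-2, Rational(1, 29))), Add(-21, n)) = Mul(Add(n, Rational(-2, 29)), Add(-21, n)) = Mul(Add(Rational(-2, 29), n), Add(-21, n)) = Mul(Add(-21, n), Add(Rational(-2, 29), n)))
Add(-44915, Mul(-1, Function('Y')(-79))) = Add(-44915, Mul(-1, Add(Rational(42, 29), Pow(-79, 2), Mul(Rational(-611, 29), -79)))) = Add(-44915, Mul(-1, Add(Rational(42, 29), 6241, Rational(48269, 29)))) = Add(-44915, Mul(-1, Rational(229300, 29))) = Add(-44915, Rational(-229300, 29)) = Rational(-1531835, 29)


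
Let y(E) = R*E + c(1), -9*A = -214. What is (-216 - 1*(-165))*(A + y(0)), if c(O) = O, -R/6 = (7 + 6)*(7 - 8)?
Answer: -3791/3 ≈ -1263.7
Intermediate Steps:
A = 214/9 (A = -⅑*(-214) = 214/9 ≈ 23.778)
R = 78 (R = -6*(7 + 6)*(7 - 8) = -78*(-1) = -6*(-13) = 78)
y(E) = 1 + 78*E (y(E) = 78*E + 1 = 1 + 78*E)
(-216 - 1*(-165))*(A + y(0)) = (-216 - 1*(-165))*(214/9 + (1 + 78*0)) = (-216 + 165)*(214/9 + (1 + 0)) = -51*(214/9 + 1) = -51*223/9 = -3791/3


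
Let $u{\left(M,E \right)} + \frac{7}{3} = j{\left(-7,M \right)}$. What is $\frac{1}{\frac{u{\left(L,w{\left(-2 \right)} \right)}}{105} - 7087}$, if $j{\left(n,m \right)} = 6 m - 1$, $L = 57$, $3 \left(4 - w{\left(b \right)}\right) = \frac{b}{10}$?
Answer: $- \frac{315}{2231389} \approx -0.00014117$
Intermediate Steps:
$w{\left(b \right)} = 4 - \frac{b}{30}$ ($w{\left(b \right)} = 4 - \frac{b \frac{1}{10}}{3} = 4 - \frac{\frac{1}{10} b}{3} = 4 - \frac{b}{30}$)
$j{\left(n,m \right)} = -1 + 6 m$
$u{\left(M,E \right)} = - \frac{10}{3} + 6 M$ ($u{\left(M,E \right)} = - \frac{7}{3} + \left(-1 + 6 M\right) = - \frac{10}{3} + 6 M$)
$\frac{1}{\frac{u{\left(L,w{\left(-2 \right)} \right)}}{105} - 7087} = \frac{1}{\frac{- \frac{10}{3} + 6 \cdot 57}{105} - 7087} = \frac{1}{\left(- \frac{10}{3} + 342\right) \frac{1}{105} - 7087} = \frac{1}{\frac{1016}{3} \cdot \frac{1}{105} - 7087} = \frac{1}{\frac{1016}{315} - 7087} = \frac{1}{- \frac{2231389}{315}} = - \frac{315}{2231389}$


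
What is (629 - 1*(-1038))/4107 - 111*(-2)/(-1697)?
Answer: 1917145/6969579 ≈ 0.27507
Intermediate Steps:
(629 - 1*(-1038))/4107 - 111*(-2)/(-1697) = (629 + 1038)*(1/4107) + 222*(-1/1697) = 1667*(1/4107) - 222/1697 = 1667/4107 - 222/1697 = 1917145/6969579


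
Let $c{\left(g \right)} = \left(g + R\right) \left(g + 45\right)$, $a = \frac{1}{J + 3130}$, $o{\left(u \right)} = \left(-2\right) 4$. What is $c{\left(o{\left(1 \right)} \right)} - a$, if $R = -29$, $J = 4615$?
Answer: $- \frac{10602906}{7745} \approx -1369.0$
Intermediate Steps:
$o{\left(u \right)} = -8$
$a = \frac{1}{7745}$ ($a = \frac{1}{4615 + 3130} = \frac{1}{7745} \approx 0.00012912$)
$c{\left(g \right)} = \left(-29 + g\right) \left(45 + g\right)$ ($c{\left(g \right)} = \left(g - 29\right) \left(g + 45\right) = \left(-29 + g\right) \left(45 + g\right)$)
$c{\left(o{\left(1 \right)} \right)} - a = \left(-1305 + \left(-8\right)^{2} + 16 \left(-8\right)\right) - \frac{1}{7745} = \left(-1305 + 64 - 128\right) - \frac{1}{7745} = -1369 - \frac{1}{7745} = - \frac{10602906}{7745}$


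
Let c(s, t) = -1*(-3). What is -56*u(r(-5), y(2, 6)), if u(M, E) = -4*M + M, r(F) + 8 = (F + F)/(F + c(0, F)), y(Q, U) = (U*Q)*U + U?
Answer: -504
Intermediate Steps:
c(s, t) = 3
y(Q, U) = U + Q*U**2 (y(Q, U) = (Q*U)*U + U = Q*U**2 + U = U + Q*U**2)
r(F) = -8 + 2*F/(3 + F) (r(F) = -8 + (F + F)/(F + 3) = -8 + (2*F)/(3 + F) = -8 + 2*F/(3 + F))
u(M, E) = -3*M
-56*u(r(-5), y(2, 6)) = -(-168)*6*(-4 - 1*(-5))/(3 - 5) = -(-168)*6*(-4 + 5)/(-2) = -(-168)*6*(-1/2)*1 = -(-168)*(-3) = -56*9 = -504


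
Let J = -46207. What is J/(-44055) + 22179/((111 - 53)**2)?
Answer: 1132536193/148201020 ≈ 7.6419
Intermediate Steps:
J/(-44055) + 22179/((111 - 53)**2) = -46207/(-44055) + 22179/((111 - 53)**2) = -46207*(-1/44055) + 22179/(58**2) = 46207/44055 + 22179/3364 = 1132536193/148201020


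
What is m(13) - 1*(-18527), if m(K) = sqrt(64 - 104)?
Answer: 18527 + 2*I*sqrt(10) ≈ 18527.0 + 6.3246*I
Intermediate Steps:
m(K) = 2*I*sqrt(10) (m(K) = sqrt(-40) = 2*I*sqrt(10))
m(13) - 1*(-18527) = 2*I*sqrt(10) - 1*(-18527) = 2*I*sqrt(10) + 18527 = 18527 + 2*I*sqrt(10)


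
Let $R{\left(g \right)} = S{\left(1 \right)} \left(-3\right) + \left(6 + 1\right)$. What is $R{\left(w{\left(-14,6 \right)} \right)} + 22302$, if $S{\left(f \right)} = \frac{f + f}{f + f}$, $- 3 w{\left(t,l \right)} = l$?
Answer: $22306$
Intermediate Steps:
$w{\left(t,l \right)} = - \frac{l}{3}$
$S{\left(f \right)} = 1$ ($S{\left(f \right)} = \frac{2 f}{2 f} = 2 f \frac{1}{2 f} = 1$)
$R{\left(g \right)} = 4$ ($R{\left(g \right)} = 1 \left(-3\right) + \left(6 + 1\right) = -3 + 7 = 4$)
$R{\left(w{\left(-14,6 \right)} \right)} + 22302 = 4 + 22302 = 22306$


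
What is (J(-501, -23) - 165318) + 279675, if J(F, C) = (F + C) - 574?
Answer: 113259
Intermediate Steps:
J(F, C) = -574 + C + F (J(F, C) = (C + F) - 574 = -574 + C + F)
(J(-501, -23) - 165318) + 279675 = ((-574 - 23 - 501) - 165318) + 279675 = (-1098 - 165318) + 279675 = -166416 + 279675 = 113259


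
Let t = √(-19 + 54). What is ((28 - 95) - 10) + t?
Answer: -77 + √35 ≈ -71.084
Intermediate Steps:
t = √35 ≈ 5.9161
((28 - 95) - 10) + t = ((28 - 95) - 10) + √35 = (-67 - 10) + √35 = -77 + √35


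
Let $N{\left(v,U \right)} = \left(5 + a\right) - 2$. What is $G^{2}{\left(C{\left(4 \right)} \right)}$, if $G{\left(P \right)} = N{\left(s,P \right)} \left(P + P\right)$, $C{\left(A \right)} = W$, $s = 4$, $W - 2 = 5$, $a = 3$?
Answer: $7056$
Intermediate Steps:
$W = 7$ ($W = 2 + 5 = 7$)
$C{\left(A \right)} = 7$
$N{\left(v,U \right)} = 6$ ($N{\left(v,U \right)} = \left(5 + 3\right) - 2 = 8 - 2 = 6$)
$G{\left(P \right)} = 12 P$ ($G{\left(P \right)} = 6 \left(P + P\right) = 6 \cdot 2 P = 12 P$)
$G^{2}{\left(C{\left(4 \right)} \right)} = \left(12 \cdot 7\right)^{2} = 84^{2} = 7056$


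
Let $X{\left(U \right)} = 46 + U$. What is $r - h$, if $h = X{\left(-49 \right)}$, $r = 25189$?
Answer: $25192$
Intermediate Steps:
$h = -3$ ($h = 46 - 49 = -3$)
$r - h = 25189 - -3 = 25189 + 3 = 25192$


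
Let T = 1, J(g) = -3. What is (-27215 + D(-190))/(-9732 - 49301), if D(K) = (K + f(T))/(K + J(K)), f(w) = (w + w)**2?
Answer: 5252309/11393369 ≈ 0.46100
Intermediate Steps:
f(w) = 4*w**2 (f(w) = (2*w)**2 = 4*w**2)
D(K) = (4 + K)/(-3 + K) (D(K) = (K + 4*1**2)/(K - 3) = (K + 4*1)/(-3 + K) = (K + 4)/(-3 + K) = (4 + K)/(-3 + K))
(-27215 + D(-190))/(-9732 - 49301) = (-27215 + (4 - 190)/(-3 - 190))/(-9732 - 49301) = (-27215 - 186/(-193))/(-59033) = (-27215 - 1/193*(-186))*(-1/59033) = (-27215 + 186/193)*(-1/59033) = -5252309/193*(-1/59033) = 5252309/11393369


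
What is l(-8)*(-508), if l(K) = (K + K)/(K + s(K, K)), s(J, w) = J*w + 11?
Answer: 8128/67 ≈ 121.31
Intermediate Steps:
s(J, w) = 11 + J*w
l(K) = 2*K/(11 + K + K**2) (l(K) = (K + K)/(K + (11 + K*K)) = (2*K)/(K + (11 + K**2)) = (2*K)/(11 + K + K**2) = 2*K/(11 + K + K**2))
l(-8)*(-508) = (2*(-8)/(11 - 8 + (-8)**2))*(-508) = (2*(-8)/(11 - 8 + 64))*(-508) = (2*(-8)/67)*(-508) = (2*(-8)*(1/67))*(-508) = -16/67*(-508) = 8128/67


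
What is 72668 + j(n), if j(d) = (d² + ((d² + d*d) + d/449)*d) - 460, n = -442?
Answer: -77422762232/449 ≈ -1.7243e+8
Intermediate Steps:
j(d) = -460 + d² + d*(2*d² + d/449) (j(d) = (d² + ((d² + d²) + d*(1/449))*d) - 460 = (d² + (2*d² + d/449)*d) - 460 = (d² + d*(2*d² + d/449)) - 460 = -460 + d² + d*(2*d² + d/449))
72668 + j(n) = 72668 + (-460 + 2*(-442)³ + (450/449)*(-442)²) = 72668 + (-460 + 2*(-86350888) + (450/449)*195364) = 72668 + (-460 - 172701776 + 87913800/449) = 72668 - 77455390164/449 = -77422762232/449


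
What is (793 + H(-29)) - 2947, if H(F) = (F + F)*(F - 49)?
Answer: 2370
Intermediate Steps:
H(F) = 2*F*(-49 + F) (H(F) = (2*F)*(-49 + F) = 2*F*(-49 + F))
(793 + H(-29)) - 2947 = (793 + 2*(-29)*(-49 - 29)) - 2947 = (793 + 2*(-29)*(-78)) - 2947 = (793 + 4524) - 2947 = 5317 - 2947 = 2370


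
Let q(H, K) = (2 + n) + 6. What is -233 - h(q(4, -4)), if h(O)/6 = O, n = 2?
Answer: -293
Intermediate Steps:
q(H, K) = 10 (q(H, K) = (2 + 2) + 6 = 4 + 6 = 10)
h(O) = 6*O
-233 - h(q(4, -4)) = -233 - 6*10 = -233 - 1*60 = -233 - 60 = -293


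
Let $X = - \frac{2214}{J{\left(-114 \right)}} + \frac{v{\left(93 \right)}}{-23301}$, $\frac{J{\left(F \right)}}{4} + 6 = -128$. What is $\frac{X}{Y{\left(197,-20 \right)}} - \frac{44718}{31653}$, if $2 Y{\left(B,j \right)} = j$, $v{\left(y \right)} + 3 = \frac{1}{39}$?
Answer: $- \frac{15638912908277}{8565373968840} \approx -1.8258$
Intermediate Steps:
$v{\left(y \right)} = - \frac{116}{39}$ ($v{\left(y \right)} = -3 + \frac{1}{39} = - \frac{116}{39}$)
$J{\left(F \right)} = -536$ ($J{\left(F \right)} = -24 + 4 \left(-128\right) = -24 - 512 = -536$)
$Y{\left(B,j \right)} = \frac{j}{2}$
$X = \frac{1006005161}{243542052}$ ($X = - \frac{2214}{-536} - \frac{116}{39 \left(-23301\right)} = \left(-2214\right) \left(- \frac{1}{536}\right) - - \frac{116}{908739} = \frac{1107}{268} + \frac{116}{908739} = \frac{1006005161}{243542052} \approx 4.1307$)
$\frac{X}{Y{\left(197,-20 \right)}} - \frac{44718}{31653} = \frac{1006005161}{243542052 \cdot \frac{1}{2} \left(-20\right)} - \frac{44718}{31653} = \frac{1006005161}{243542052 \left(-10\right)} - \frac{14906}{10551} = \frac{1006005161}{243542052} \left(- \frac{1}{10}\right) - \frac{14906}{10551} = - \frac{1006005161}{2435420520} - \frac{14906}{10551} = - \frac{15638912908277}{8565373968840}$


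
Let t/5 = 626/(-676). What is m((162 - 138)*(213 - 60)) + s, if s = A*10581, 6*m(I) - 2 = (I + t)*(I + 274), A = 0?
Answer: 2445673921/1014 ≈ 2.4119e+6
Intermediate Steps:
t = -1565/338 (t = 5*(626/(-676)) = 5*(626*(-1/676)) = 5*(-313/338) = -1565/338 ≈ -4.6302)
m(I) = 1/3 + (274 + I)*(-1565/338 + I)/6 (m(I) = 1/3 + ((I - 1565/338)*(I + 274))/6 = 1/3 + ((-1565/338 + I)*(274 + I))/6 = 1/3 + ((274 + I)*(-1565/338 + I))/6 = 1/3 + (274 + I)*(-1565/338 + I)/6)
s = 0 (s = 0*10581 = 0)
m((162 - 138)*(213 - 60)) + s = (-214067/1014 + ((162 - 138)*(213 - 60))**2/6 + 30349*((162 - 138)*(213 - 60))/676) + 0 = (-214067/1014 + (24*153)**2/6 + 30349*(24*153)/676) + 0 = (-214067/1014 + (1/6)*3672**2 + (30349/676)*3672) + 0 = (-214067/1014 + (1/6)*13483584 + 27860382/169) + 0 = (-214067/1014 + 2247264 + 27860382/169) + 0 = 2445673921/1014 + 0 = 2445673921/1014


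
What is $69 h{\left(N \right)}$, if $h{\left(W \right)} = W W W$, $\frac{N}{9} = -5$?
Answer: $-6287625$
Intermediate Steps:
$N = -45$ ($N = 9 \left(-5\right) = -45$)
$h{\left(W \right)} = W^{3}$ ($h{\left(W \right)} = W^{2} W = W^{3}$)
$69 h{\left(N \right)} = 69 \left(-45\right)^{3} = 69 \left(-91125\right) = -6287625$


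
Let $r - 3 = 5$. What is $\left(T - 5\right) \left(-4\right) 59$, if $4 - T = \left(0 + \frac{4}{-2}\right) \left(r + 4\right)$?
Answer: $-5428$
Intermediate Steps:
$r = 8$ ($r = 3 + 5 = 8$)
$T = 28$ ($T = 4 - \left(0 + \frac{4}{-2}\right) \left(8 + 4\right) = 4 - \left(0 + 4 \left(- \frac{1}{2}\right)\right) 12 = 4 - \left(0 - 2\right) 12 = 4 - \left(-2\right) 12 = 4 - -24 = 4 + 24 = 28$)
$\left(T - 5\right) \left(-4\right) 59 = \left(28 - 5\right) \left(-4\right) 59 = 23 \left(-4\right) 59 = \left(-92\right) 59 = -5428$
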